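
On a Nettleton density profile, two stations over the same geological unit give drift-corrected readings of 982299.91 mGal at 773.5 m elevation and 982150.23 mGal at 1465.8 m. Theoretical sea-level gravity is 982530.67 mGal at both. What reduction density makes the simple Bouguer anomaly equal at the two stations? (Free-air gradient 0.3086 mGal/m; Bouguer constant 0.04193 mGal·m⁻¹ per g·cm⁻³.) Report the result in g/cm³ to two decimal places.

2.20

Δg_obs = 982150.23 − 982299.91 = -149.68 mGal over Δh = 1465.8 − 773.5 = 692.3 m
Equal Bouguer anomalies ⇒ Δg_obs + (0.3086 − 0.04193ρ)·Δh = 0
0.3086 − 0.04193ρ = −Δg_obs/Δh = 0.21621
ρ = (0.3086 − 0.21621) / 0.04193 = 2.20 g/cm³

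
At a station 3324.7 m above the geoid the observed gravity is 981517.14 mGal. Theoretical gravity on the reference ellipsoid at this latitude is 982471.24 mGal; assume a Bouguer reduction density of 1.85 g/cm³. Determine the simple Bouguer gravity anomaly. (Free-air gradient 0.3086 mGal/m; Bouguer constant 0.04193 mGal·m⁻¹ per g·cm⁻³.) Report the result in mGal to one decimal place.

Free-air correction = 0.3086 × 3324.7 = 1026.00 mGal
Free-air anomaly = 981517.14 − 982471.24 + (1026.00) = 71.90 mGal
Bouguer slab correction = 0.04193 × 1.85 × 3324.7 = 257.90 mGal
Simple Bouguer anomaly = 71.90 − (257.90) = -186.00 mGal

-186.0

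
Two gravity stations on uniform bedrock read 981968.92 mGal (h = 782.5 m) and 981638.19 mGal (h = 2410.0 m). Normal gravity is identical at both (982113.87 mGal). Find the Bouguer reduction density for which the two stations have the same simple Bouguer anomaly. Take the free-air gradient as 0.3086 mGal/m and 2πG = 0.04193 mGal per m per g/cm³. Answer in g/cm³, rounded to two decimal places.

Δg_obs = 981638.19 − 981968.92 = -330.73 mGal over Δh = 2410.0 − 782.5 = 1627.5 m
Equal Bouguer anomalies ⇒ Δg_obs + (0.3086 − 0.04193ρ)·Δh = 0
0.3086 − 0.04193ρ = −Δg_obs/Δh = 0.20321
ρ = (0.3086 − 0.20321) / 0.04193 = 2.51 g/cm³

2.51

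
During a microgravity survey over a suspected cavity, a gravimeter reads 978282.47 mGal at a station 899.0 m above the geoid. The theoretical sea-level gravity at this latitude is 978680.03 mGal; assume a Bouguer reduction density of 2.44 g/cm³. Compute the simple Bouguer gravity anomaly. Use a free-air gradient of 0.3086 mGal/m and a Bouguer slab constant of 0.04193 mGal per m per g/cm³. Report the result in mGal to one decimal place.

-212.1

Free-air correction = 0.3086 × 899.0 = 277.43 mGal
Free-air anomaly = 978282.47 − 978680.03 + (277.43) = -120.13 mGal
Bouguer slab correction = 0.04193 × 2.44 × 899.0 = 91.98 mGal
Simple Bouguer anomaly = -120.13 − (91.98) = -212.11 mGal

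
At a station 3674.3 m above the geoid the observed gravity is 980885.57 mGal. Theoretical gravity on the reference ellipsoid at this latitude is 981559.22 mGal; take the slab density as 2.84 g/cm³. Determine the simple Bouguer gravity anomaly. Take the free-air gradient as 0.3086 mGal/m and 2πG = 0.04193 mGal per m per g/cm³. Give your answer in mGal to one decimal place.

22.7

Free-air correction = 0.3086 × 3674.3 = 1133.89 mGal
Free-air anomaly = 980885.57 − 981559.22 + (1133.89) = 460.24 mGal
Bouguer slab correction = 0.04193 × 2.84 × 3674.3 = 437.54 mGal
Simple Bouguer anomaly = 460.24 − (437.54) = 22.70 mGal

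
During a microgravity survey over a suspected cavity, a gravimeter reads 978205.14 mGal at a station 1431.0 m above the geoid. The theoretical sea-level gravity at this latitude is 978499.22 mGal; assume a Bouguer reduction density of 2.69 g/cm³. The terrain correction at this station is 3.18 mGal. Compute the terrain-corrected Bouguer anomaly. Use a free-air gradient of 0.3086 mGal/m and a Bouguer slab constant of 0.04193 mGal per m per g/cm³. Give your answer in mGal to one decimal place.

Free-air correction = 0.3086 × 1431.0 = 441.61 mGal
Free-air anomaly = 978205.14 − 978499.22 + (441.61) = 147.53 mGal
Bouguer slab correction = 0.04193 × 2.69 × 1431.0 = 161.40 mGal
Simple Bouguer anomaly = 147.53 − (161.40) = -13.87 mGal
Complete Bouguer anomaly = -13.87 + 3.18 = -10.69 mGal

-10.7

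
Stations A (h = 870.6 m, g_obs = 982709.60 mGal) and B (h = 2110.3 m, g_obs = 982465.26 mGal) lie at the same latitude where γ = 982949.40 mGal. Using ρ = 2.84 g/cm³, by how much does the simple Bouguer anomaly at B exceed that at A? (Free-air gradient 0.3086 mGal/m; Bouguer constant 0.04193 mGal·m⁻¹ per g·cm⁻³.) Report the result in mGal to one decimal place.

-9.4

Δg_SB(A) = 982709.60 − 982949.40 + 0.3086×870.6 − 0.04193×2.84×870.6 = -74.80 mGal
Δg_SB(B) = 982465.26 − 982949.40 + 0.3086×2110.3 − 0.04193×2.84×2110.3 = -84.20 mGal
Difference = -84.20 − (-74.80) = -9.40 mGal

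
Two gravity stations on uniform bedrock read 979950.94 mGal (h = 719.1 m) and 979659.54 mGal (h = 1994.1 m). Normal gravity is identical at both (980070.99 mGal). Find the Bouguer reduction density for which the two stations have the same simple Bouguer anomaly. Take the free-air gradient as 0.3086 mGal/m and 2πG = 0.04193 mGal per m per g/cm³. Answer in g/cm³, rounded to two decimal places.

1.91

Δg_obs = 979659.54 − 979950.94 = -291.40 mGal over Δh = 1994.1 − 719.1 = 1275.0 m
Equal Bouguer anomalies ⇒ Δg_obs + (0.3086 − 0.04193ρ)·Δh = 0
0.3086 − 0.04193ρ = −Δg_obs/Δh = 0.22855
ρ = (0.3086 − 0.22855) / 0.04193 = 1.91 g/cm³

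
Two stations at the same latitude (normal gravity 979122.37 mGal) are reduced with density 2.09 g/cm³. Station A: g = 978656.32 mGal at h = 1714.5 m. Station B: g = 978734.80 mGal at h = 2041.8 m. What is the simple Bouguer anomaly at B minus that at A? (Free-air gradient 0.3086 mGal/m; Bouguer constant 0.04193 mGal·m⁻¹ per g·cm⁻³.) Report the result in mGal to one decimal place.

Δg_SB(A) = 978656.32 − 979122.37 + 0.3086×1714.5 − 0.04193×2.09×1714.5 = -87.20 mGal
Δg_SB(B) = 978734.80 − 979122.37 + 0.3086×2041.8 − 0.04193×2.09×2041.8 = 63.60 mGal
Difference = 63.60 − (-87.20) = 150.80 mGal

150.8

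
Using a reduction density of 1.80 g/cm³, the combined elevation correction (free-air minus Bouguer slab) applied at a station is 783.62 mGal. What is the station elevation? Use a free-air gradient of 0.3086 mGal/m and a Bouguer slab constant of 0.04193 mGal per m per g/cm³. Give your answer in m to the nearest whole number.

Combined gradient = 0.3086 − 0.04193 × 1.80 = 0.2331260 mGal/m
h = 783.62 / 0.2331260 = 3361.36 m

3361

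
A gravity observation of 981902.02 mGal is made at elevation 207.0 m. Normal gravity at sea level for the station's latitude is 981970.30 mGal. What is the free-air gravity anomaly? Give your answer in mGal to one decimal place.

Free-air correction = 0.3086 × 207.0 = 63.88 mGal
Free-air anomaly = 981902.02 − 981970.30 + (63.88) = -4.40 mGal

-4.4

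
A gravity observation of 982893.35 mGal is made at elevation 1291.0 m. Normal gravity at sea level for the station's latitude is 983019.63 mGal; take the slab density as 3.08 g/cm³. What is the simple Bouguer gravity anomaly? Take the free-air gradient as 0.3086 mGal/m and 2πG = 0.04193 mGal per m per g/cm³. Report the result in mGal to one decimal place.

105.4

Free-air correction = 0.3086 × 1291.0 = 398.40 mGal
Free-air anomaly = 982893.35 − 983019.63 + (398.40) = 272.12 mGal
Bouguer slab correction = 0.04193 × 3.08 × 1291.0 = 166.73 mGal
Simple Bouguer anomaly = 272.12 − (166.73) = 105.39 mGal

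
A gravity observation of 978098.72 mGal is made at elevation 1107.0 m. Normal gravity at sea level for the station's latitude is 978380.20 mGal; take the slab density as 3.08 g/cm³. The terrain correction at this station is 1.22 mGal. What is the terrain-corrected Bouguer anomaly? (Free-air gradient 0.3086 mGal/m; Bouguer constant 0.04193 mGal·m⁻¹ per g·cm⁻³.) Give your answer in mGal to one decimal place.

-81.6

Free-air correction = 0.3086 × 1107.0 = 341.62 mGal
Free-air anomaly = 978098.72 − 978380.20 + (341.62) = 60.14 mGal
Bouguer slab correction = 0.04193 × 3.08 × 1107.0 = 142.96 mGal
Simple Bouguer anomaly = 60.14 − (142.96) = -82.82 mGal
Complete Bouguer anomaly = -82.82 + 1.22 = -81.60 mGal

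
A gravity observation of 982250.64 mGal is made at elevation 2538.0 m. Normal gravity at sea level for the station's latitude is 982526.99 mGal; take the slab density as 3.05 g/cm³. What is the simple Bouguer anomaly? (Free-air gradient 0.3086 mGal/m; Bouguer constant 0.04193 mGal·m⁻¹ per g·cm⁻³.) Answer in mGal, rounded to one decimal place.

182.3

Free-air correction = 0.3086 × 2538.0 = 783.23 mGal
Free-air anomaly = 982250.64 − 982526.99 + (783.23) = 506.88 mGal
Bouguer slab correction = 0.04193 × 3.05 × 2538.0 = 324.58 mGal
Simple Bouguer anomaly = 506.88 − (324.58) = 182.30 mGal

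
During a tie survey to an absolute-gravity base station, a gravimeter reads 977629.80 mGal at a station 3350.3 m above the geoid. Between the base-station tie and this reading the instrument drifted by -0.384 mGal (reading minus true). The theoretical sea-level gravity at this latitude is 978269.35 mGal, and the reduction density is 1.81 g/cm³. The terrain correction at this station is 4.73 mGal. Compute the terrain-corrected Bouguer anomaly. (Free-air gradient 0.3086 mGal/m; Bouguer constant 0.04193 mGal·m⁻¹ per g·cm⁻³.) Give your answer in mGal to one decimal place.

145.2

Drift-corrected reading = 977629.80 − (-0.384) = 977630.184 mGal
Free-air correction = 0.3086 × 3350.3 = 1033.90 mGal
Free-air anomaly = 977630.184 − 978269.35 + (1033.90) = 394.734 mGal
Bouguer slab correction = 0.04193 × 1.81 × 3350.3 = 254.27 mGal
Simple Bouguer anomaly = 394.734 − (254.27) = 140.464 mGal
Complete Bouguer anomaly = 140.464 + 4.73 = 145.194 mGal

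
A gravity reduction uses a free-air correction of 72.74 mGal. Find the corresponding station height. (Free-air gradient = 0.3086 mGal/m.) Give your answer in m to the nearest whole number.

h = 72.74 / 0.3086 = 235.71 m

236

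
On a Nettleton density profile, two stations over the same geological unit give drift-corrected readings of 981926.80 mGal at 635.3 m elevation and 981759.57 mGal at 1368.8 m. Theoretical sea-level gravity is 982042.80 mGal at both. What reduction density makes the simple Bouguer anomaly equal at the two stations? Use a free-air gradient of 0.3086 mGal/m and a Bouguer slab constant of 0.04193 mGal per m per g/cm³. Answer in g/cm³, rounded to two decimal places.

1.92

Δg_obs = 981759.57 − 981926.80 = -167.23 mGal over Δh = 1368.8 − 635.3 = 733.5 m
Equal Bouguer anomalies ⇒ Δg_obs + (0.3086 − 0.04193ρ)·Δh = 0
0.3086 − 0.04193ρ = −Δg_obs/Δh = 0.22799
ρ = (0.3086 − 0.22799) / 0.04193 = 1.92 g/cm³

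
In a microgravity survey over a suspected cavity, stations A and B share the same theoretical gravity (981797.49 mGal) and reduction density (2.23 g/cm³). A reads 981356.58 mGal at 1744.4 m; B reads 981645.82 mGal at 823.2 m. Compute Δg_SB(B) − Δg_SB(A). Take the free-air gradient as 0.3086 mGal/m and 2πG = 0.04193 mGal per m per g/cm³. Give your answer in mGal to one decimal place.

91.1

Δg_SB(A) = 981356.58 − 981797.49 + 0.3086×1744.4 − 0.04193×2.23×1744.4 = -65.70 mGal
Δg_SB(B) = 981645.82 − 981797.49 + 0.3086×823.2 − 0.04193×2.23×823.2 = 25.40 mGal
Difference = 25.40 − (-65.70) = 91.10 mGal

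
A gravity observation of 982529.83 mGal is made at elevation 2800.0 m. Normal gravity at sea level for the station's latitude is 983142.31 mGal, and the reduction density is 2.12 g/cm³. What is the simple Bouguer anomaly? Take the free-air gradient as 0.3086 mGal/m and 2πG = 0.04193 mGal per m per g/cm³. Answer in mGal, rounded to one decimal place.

2.7

Free-air correction = 0.3086 × 2800.0 = 864.08 mGal
Free-air anomaly = 982529.83 − 983142.31 + (864.08) = 251.60 mGal
Bouguer slab correction = 0.04193 × 2.12 × 2800.0 = 248.90 mGal
Simple Bouguer anomaly = 251.60 − (248.90) = 2.70 mGal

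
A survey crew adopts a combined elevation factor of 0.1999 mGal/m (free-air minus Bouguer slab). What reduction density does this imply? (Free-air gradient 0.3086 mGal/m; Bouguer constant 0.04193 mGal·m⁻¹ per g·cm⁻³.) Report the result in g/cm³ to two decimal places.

2.59

0.1999 = 0.3086 − 0.04193 × ρ
ρ = (0.3086 − 0.1999) / 0.04193 = 2.59 g/cm³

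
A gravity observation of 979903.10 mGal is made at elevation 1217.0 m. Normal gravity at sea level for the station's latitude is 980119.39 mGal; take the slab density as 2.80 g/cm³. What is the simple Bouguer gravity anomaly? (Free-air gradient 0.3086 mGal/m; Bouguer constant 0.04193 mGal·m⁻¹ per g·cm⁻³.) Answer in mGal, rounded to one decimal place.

16.4

Free-air correction = 0.3086 × 1217.0 = 375.57 mGal
Free-air anomaly = 979903.10 − 980119.39 + (375.57) = 159.28 mGal
Bouguer slab correction = 0.04193 × 2.80 × 1217.0 = 142.88 mGal
Simple Bouguer anomaly = 159.28 − (142.88) = 16.40 mGal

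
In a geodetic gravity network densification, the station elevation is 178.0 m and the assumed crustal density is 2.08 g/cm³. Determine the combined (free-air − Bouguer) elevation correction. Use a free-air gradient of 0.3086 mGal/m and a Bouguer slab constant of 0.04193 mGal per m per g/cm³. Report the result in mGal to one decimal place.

39.4

Combined gradient = 0.3086 − 0.04193 × 2.08 = 0.2213856 mGal/m
Combined elevation correction = 0.2213856 × 178.0 = 39.4 mGal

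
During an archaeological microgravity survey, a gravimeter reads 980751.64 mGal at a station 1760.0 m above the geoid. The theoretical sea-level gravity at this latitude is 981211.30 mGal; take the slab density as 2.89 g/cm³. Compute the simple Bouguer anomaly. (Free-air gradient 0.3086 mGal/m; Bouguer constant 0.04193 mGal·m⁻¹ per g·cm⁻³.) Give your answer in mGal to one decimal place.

-129.8

Free-air correction = 0.3086 × 1760.0 = 543.14 mGal
Free-air anomaly = 980751.64 − 981211.30 + (543.14) = 83.48 mGal
Bouguer slab correction = 0.04193 × 2.89 × 1760.0 = 213.27 mGal
Simple Bouguer anomaly = 83.48 − (213.27) = -129.79 mGal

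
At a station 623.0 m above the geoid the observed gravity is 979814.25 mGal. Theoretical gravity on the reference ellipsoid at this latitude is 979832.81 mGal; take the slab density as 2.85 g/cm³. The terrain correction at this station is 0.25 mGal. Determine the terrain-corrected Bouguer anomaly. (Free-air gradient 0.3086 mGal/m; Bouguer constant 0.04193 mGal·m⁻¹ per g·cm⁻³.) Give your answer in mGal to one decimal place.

99.5

Free-air correction = 0.3086 × 623.0 = 192.26 mGal
Free-air anomaly = 979814.25 − 979832.81 + (192.26) = 173.70 mGal
Bouguer slab correction = 0.04193 × 2.85 × 623.0 = 74.45 mGal
Simple Bouguer anomaly = 173.70 − (74.45) = 99.25 mGal
Complete Bouguer anomaly = 99.25 + 0.25 = 99.50 mGal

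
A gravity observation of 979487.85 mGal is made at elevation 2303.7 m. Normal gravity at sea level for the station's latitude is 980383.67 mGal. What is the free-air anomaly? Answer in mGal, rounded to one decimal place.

-184.9

Free-air correction = 0.3086 × 2303.7 = 710.92 mGal
Free-air anomaly = 979487.85 − 980383.67 + (710.92) = -184.90 mGal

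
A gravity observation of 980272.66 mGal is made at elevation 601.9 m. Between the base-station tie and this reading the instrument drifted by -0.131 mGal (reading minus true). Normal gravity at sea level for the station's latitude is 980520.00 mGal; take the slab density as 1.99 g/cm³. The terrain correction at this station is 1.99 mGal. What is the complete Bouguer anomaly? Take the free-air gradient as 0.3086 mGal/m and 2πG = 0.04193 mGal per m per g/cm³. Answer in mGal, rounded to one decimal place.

-109.7

Drift-corrected reading = 980272.66 − (-0.131) = 980272.791 mGal
Free-air correction = 0.3086 × 601.9 = 185.75 mGal
Free-air anomaly = 980272.791 − 980520.00 + (185.75) = -61.459 mGal
Bouguer slab correction = 0.04193 × 1.99 × 601.9 = 50.22 mGal
Simple Bouguer anomaly = -61.459 − (50.22) = -111.679 mGal
Complete Bouguer anomaly = -111.679 + 1.99 = -109.689 mGal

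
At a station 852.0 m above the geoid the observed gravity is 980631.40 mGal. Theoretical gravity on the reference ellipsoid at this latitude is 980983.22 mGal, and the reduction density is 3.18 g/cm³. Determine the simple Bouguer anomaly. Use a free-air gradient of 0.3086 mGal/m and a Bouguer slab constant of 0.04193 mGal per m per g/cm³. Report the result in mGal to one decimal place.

Free-air correction = 0.3086 × 852.0 = 262.93 mGal
Free-air anomaly = 980631.40 − 980983.22 + (262.93) = -88.89 mGal
Bouguer slab correction = 0.04193 × 3.18 × 852.0 = 113.60 mGal
Simple Bouguer anomaly = -88.89 − (113.60) = -202.49 mGal

-202.5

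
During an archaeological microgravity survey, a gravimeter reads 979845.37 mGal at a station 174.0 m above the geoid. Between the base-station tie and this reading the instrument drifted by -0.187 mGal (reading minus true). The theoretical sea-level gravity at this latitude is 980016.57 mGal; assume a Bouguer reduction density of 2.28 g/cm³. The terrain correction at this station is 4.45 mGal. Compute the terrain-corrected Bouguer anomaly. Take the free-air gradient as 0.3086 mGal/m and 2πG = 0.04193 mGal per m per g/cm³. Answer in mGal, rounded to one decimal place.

-129.5

Drift-corrected reading = 979845.37 − (-0.187) = 979845.557 mGal
Free-air correction = 0.3086 × 174.0 = 53.70 mGal
Free-air anomaly = 979845.557 − 980016.57 + (53.70) = -117.313 mGal
Bouguer slab correction = 0.04193 × 2.28 × 174.0 = 16.63 mGal
Simple Bouguer anomaly = -117.313 − (16.63) = -133.943 mGal
Complete Bouguer anomaly = -133.943 + 4.45 = -129.493 mGal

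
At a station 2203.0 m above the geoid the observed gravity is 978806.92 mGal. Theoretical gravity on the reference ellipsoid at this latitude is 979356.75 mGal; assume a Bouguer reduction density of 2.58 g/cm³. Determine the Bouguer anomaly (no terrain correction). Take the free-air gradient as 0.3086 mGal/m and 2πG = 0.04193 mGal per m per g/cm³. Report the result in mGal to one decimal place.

Free-air correction = 0.3086 × 2203.0 = 679.85 mGal
Free-air anomaly = 978806.92 − 979356.75 + (679.85) = 130.02 mGal
Bouguer slab correction = 0.04193 × 2.58 × 2203.0 = 238.32 mGal
Simple Bouguer anomaly = 130.02 − (238.32) = -108.30 mGal

-108.3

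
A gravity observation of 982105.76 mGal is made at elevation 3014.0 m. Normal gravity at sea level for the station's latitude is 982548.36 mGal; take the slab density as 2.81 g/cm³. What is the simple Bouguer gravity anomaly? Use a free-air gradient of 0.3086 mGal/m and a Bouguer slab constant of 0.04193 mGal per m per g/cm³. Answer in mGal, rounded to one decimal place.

Free-air correction = 0.3086 × 3014.0 = 930.12 mGal
Free-air anomaly = 982105.76 − 982548.36 + (930.12) = 487.52 mGal
Bouguer slab correction = 0.04193 × 2.81 × 3014.0 = 355.12 mGal
Simple Bouguer anomaly = 487.52 − (355.12) = 132.40 mGal

132.4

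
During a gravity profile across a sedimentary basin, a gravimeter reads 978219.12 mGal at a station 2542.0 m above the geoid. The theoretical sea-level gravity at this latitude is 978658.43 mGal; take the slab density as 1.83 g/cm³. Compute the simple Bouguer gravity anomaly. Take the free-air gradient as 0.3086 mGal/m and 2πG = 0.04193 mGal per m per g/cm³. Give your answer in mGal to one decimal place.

150.1

Free-air correction = 0.3086 × 2542.0 = 784.46 mGal
Free-air anomaly = 978219.12 − 978658.43 + (784.46) = 345.15 mGal
Bouguer slab correction = 0.04193 × 1.83 × 2542.0 = 195.05 mGal
Simple Bouguer anomaly = 345.15 − (195.05) = 150.10 mGal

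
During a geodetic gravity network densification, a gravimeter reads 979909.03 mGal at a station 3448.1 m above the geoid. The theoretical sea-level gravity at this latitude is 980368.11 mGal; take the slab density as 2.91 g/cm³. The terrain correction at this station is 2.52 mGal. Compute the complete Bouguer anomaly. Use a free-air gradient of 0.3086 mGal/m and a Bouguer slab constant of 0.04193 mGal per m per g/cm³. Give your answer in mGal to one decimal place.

186.8

Free-air correction = 0.3086 × 3448.1 = 1064.08 mGal
Free-air anomaly = 979909.03 − 980368.11 + (1064.08) = 605.00 mGal
Bouguer slab correction = 0.04193 × 2.91 × 3448.1 = 420.72 mGal
Simple Bouguer anomaly = 605.00 − (420.72) = 184.28 mGal
Complete Bouguer anomaly = 184.28 + 2.52 = 186.80 mGal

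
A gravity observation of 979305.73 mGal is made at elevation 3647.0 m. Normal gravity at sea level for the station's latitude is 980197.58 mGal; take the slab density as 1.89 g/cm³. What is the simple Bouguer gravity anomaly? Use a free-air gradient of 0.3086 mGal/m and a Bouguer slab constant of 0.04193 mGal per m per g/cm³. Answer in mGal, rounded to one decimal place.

Free-air correction = 0.3086 × 3647.0 = 1125.46 mGal
Free-air anomaly = 979305.73 − 980197.58 + (1125.46) = 233.61 mGal
Bouguer slab correction = 0.04193 × 1.89 × 3647.0 = 289.02 mGal
Simple Bouguer anomaly = 233.61 − (289.02) = -55.41 mGal

-55.4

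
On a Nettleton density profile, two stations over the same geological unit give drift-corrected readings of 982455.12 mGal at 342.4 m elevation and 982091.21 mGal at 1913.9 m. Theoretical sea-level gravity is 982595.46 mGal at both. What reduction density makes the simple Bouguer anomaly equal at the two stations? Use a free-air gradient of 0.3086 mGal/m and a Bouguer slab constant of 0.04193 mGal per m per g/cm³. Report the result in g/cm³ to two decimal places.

1.84

Δg_obs = 982091.21 − 982455.12 = -363.91 mGal over Δh = 1913.9 − 342.4 = 1571.5 m
Equal Bouguer anomalies ⇒ Δg_obs + (0.3086 − 0.04193ρ)·Δh = 0
0.3086 − 0.04193ρ = −Δg_obs/Δh = 0.23157
ρ = (0.3086 − 0.23157) / 0.04193 = 1.84 g/cm³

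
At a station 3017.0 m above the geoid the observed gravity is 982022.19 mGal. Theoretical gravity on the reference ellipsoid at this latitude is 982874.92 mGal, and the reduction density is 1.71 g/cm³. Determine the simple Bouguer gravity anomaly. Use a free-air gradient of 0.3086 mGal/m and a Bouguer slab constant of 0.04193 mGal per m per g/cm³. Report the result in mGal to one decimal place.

-138.0

Free-air correction = 0.3086 × 3017.0 = 931.05 mGal
Free-air anomaly = 982022.19 − 982874.92 + (931.05) = 78.32 mGal
Bouguer slab correction = 0.04193 × 1.71 × 3017.0 = 216.32 mGal
Simple Bouguer anomaly = 78.32 − (216.32) = -138.00 mGal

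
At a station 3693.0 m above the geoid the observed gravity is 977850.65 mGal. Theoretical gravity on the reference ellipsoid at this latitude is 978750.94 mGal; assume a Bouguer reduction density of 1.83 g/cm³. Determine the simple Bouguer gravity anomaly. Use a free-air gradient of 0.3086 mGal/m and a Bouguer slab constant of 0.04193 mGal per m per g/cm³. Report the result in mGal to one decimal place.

Free-air correction = 0.3086 × 3693.0 = 1139.66 mGal
Free-air anomaly = 977850.65 − 978750.94 + (1139.66) = 239.37 mGal
Bouguer slab correction = 0.04193 × 1.83 × 3693.0 = 283.37 mGal
Simple Bouguer anomaly = 239.37 − (283.37) = -44.00 mGal

-44.0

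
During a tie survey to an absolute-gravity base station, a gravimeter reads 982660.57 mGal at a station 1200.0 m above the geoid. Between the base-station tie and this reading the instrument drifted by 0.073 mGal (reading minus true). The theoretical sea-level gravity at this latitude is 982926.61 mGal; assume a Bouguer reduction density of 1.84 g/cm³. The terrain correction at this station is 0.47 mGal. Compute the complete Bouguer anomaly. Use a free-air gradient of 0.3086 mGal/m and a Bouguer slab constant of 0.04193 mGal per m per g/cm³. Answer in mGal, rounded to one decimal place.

12.1

Drift-corrected reading = 982660.57 − (0.073) = 982660.497 mGal
Free-air correction = 0.3086 × 1200.0 = 370.32 mGal
Free-air anomaly = 982660.497 − 982926.61 + (370.32) = 104.207 mGal
Bouguer slab correction = 0.04193 × 1.84 × 1200.0 = 92.58 mGal
Simple Bouguer anomaly = 104.207 − (92.58) = 11.627 mGal
Complete Bouguer anomaly = 11.627 + 0.47 = 12.097 mGal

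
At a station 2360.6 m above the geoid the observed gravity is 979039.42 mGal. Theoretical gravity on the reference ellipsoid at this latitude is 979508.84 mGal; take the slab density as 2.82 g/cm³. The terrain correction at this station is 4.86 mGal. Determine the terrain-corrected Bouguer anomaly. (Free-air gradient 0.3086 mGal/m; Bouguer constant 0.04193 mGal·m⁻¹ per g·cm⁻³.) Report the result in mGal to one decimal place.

-15.2

Free-air correction = 0.3086 × 2360.6 = 728.48 mGal
Free-air anomaly = 979039.42 − 979508.84 + (728.48) = 259.06 mGal
Bouguer slab correction = 0.04193 × 2.82 × 2360.6 = 279.12 mGal
Simple Bouguer anomaly = 259.06 − (279.12) = -20.06 mGal
Complete Bouguer anomaly = -20.06 + 4.86 = -15.20 mGal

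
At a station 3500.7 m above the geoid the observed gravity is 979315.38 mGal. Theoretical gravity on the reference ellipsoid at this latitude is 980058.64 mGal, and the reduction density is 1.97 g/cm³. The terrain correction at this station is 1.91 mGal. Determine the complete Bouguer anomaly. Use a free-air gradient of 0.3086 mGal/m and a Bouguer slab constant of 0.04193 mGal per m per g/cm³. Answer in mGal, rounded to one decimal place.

49.8

Free-air correction = 0.3086 × 3500.7 = 1080.32 mGal
Free-air anomaly = 979315.38 − 980058.64 + (1080.32) = 337.06 mGal
Bouguer slab correction = 0.04193 × 1.97 × 3500.7 = 289.17 mGal
Simple Bouguer anomaly = 337.06 − (289.17) = 47.89 mGal
Complete Bouguer anomaly = 47.89 + 1.91 = 49.80 mGal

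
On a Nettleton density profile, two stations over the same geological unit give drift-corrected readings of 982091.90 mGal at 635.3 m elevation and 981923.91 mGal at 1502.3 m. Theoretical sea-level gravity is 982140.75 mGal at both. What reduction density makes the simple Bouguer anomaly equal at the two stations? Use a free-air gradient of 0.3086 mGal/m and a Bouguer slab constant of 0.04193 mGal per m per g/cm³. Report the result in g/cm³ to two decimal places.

Δg_obs = 981923.91 − 982091.90 = -167.99 mGal over Δh = 1502.3 − 635.3 = 867.0 m
Equal Bouguer anomalies ⇒ Δg_obs + (0.3086 − 0.04193ρ)·Δh = 0
0.3086 − 0.04193ρ = −Δg_obs/Δh = 0.19376
ρ = (0.3086 − 0.19376) / 0.04193 = 2.74 g/cm³

2.74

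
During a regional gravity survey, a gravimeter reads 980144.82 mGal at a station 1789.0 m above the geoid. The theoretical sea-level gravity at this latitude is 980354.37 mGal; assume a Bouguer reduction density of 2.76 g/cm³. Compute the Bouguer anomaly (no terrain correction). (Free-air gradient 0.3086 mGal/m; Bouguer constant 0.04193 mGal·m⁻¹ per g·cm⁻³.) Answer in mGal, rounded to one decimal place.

Free-air correction = 0.3086 × 1789.0 = 552.09 mGal
Free-air anomaly = 980144.82 − 980354.37 + (552.09) = 342.54 mGal
Bouguer slab correction = 0.04193 × 2.76 × 1789.0 = 207.04 mGal
Simple Bouguer anomaly = 342.54 − (207.04) = 135.50 mGal

135.5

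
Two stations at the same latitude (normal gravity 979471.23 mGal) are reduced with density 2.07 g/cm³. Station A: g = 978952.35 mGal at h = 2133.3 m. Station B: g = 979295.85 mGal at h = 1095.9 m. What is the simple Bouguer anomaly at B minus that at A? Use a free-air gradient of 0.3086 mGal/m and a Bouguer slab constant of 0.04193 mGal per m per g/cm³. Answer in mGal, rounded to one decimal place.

Δg_SB(A) = 978952.35 − 979471.23 + 0.3086×2133.3 − 0.04193×2.07×2133.3 = -45.70 mGal
Δg_SB(B) = 979295.85 − 979471.23 + 0.3086×1095.9 − 0.04193×2.07×1095.9 = 67.70 mGal
Difference = 67.70 − (-45.70) = 113.40 mGal

113.4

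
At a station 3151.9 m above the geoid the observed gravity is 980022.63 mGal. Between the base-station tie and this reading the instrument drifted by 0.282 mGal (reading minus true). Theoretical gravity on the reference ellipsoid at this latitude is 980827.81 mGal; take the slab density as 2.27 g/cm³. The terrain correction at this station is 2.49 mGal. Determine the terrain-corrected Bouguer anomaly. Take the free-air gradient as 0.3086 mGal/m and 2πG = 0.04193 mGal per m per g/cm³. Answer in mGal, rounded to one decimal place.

Drift-corrected reading = 980022.63 − (0.282) = 980022.348 mGal
Free-air correction = 0.3086 × 3151.9 = 972.68 mGal
Free-air anomaly = 980022.348 − 980827.81 + (972.68) = 167.218 mGal
Bouguer slab correction = 0.04193 × 2.27 × 3151.9 = 300.00 mGal
Simple Bouguer anomaly = 167.218 − (300.00) = -132.782 mGal
Complete Bouguer anomaly = -132.782 + 2.49 = -130.292 mGal

-130.3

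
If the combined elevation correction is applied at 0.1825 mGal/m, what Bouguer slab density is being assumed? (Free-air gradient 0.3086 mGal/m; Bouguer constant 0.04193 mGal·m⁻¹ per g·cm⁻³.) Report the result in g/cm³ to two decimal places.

3.01

0.1825 = 0.3086 − 0.04193 × ρ
ρ = (0.3086 − 0.1825) / 0.04193 = 3.01 g/cm³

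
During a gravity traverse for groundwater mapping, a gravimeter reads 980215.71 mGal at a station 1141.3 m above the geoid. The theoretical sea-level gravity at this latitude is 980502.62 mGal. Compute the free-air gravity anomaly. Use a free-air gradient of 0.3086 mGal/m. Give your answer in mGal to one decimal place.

65.3

Free-air correction = 0.3086 × 1141.3 = 352.21 mGal
Free-air anomaly = 980215.71 − 980502.62 + (352.21) = 65.30 mGal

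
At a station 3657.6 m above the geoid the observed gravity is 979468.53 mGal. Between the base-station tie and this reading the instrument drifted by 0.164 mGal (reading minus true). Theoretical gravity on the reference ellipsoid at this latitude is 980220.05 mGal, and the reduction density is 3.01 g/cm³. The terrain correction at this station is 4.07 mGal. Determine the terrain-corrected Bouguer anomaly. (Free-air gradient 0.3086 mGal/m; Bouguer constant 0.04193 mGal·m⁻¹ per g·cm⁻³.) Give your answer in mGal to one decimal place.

-80.5

Drift-corrected reading = 979468.53 − (0.164) = 979468.366 mGal
Free-air correction = 0.3086 × 3657.6 = 1128.74 mGal
Free-air anomaly = 979468.366 − 980220.05 + (1128.74) = 377.056 mGal
Bouguer slab correction = 0.04193 × 3.01 × 3657.6 = 461.62 mGal
Simple Bouguer anomaly = 377.056 − (461.62) = -84.564 mGal
Complete Bouguer anomaly = -84.564 + 4.07 = -80.494 mGal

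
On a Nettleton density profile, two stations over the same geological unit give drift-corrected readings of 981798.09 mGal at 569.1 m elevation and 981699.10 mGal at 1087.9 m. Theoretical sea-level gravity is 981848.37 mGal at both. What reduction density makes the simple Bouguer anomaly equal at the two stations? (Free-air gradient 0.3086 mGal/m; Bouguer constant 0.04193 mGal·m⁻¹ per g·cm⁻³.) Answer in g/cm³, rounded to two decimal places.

Δg_obs = 981699.10 − 981798.09 = -98.99 mGal over Δh = 1087.9 − 569.1 = 518.8 m
Equal Bouguer anomalies ⇒ Δg_obs + (0.3086 − 0.04193ρ)·Δh = 0
0.3086 − 0.04193ρ = −Δg_obs/Δh = 0.19081
ρ = (0.3086 − 0.19081) / 0.04193 = 2.81 g/cm³

2.81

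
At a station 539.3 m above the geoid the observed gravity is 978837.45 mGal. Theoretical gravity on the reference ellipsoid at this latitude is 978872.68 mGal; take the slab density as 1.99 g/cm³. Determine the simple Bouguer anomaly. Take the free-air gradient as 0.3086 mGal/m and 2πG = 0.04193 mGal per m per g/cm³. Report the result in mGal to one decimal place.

Free-air correction = 0.3086 × 539.3 = 166.43 mGal
Free-air anomaly = 978837.45 − 978872.68 + (166.43) = 131.20 mGal
Bouguer slab correction = 0.04193 × 1.99 × 539.3 = 45.00 mGal
Simple Bouguer anomaly = 131.20 − (45.00) = 86.20 mGal

86.2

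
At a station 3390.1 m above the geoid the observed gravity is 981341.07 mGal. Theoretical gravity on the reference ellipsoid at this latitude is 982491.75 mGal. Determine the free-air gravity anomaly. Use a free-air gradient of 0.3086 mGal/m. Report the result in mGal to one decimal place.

-104.5

Free-air correction = 0.3086 × 3390.1 = 1046.18 mGal
Free-air anomaly = 981341.07 − 982491.75 + (1046.18) = -104.50 mGal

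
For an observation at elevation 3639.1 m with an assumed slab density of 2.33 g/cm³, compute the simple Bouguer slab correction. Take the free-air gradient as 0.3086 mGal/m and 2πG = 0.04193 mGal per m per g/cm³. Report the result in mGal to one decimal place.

355.5

Bouguer slab correction = 0.04193 × 2.33 × 3639.1 = 355.5 mGal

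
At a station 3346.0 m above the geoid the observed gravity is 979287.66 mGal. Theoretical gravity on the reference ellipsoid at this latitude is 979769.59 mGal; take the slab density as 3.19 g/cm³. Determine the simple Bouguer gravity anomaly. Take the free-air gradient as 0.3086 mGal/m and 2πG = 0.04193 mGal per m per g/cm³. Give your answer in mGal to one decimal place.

Free-air correction = 0.3086 × 3346.0 = 1032.58 mGal
Free-air anomaly = 979287.66 − 979769.59 + (1032.58) = 550.65 mGal
Bouguer slab correction = 0.04193 × 3.19 × 3346.0 = 447.55 mGal
Simple Bouguer anomaly = 550.65 − (447.55) = 103.10 mGal

103.1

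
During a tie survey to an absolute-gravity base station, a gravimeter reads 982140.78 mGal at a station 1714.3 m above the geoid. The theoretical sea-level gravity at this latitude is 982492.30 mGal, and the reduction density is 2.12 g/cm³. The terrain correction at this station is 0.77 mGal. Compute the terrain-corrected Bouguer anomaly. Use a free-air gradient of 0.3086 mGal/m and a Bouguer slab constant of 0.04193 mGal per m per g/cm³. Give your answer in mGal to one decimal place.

25.9

Free-air correction = 0.3086 × 1714.3 = 529.03 mGal
Free-air anomaly = 982140.78 − 982492.30 + (529.03) = 177.51 mGal
Bouguer slab correction = 0.04193 × 2.12 × 1714.3 = 152.39 mGal
Simple Bouguer anomaly = 177.51 − (152.39) = 25.12 mGal
Complete Bouguer anomaly = 25.12 + 0.77 = 25.89 mGal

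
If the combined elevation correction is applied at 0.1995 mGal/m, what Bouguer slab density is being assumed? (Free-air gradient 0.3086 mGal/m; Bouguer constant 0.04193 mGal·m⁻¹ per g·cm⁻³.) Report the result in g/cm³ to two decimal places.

0.1995 = 0.3086 − 0.04193 × ρ
ρ = (0.3086 − 0.1995) / 0.04193 = 2.60 g/cm³

2.60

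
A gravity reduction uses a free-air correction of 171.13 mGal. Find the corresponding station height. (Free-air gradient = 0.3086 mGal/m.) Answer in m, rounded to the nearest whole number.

h = 171.13 / 0.3086 = 554.54 m

555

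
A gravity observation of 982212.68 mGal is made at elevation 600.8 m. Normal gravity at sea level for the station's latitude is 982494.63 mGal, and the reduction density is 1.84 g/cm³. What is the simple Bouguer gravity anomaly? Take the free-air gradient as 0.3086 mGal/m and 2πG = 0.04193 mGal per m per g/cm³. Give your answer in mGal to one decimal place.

Free-air correction = 0.3086 × 600.8 = 185.41 mGal
Free-air anomaly = 982212.68 − 982494.63 + (185.41) = -96.54 mGal
Bouguer slab correction = 0.04193 × 1.84 × 600.8 = 46.35 mGal
Simple Bouguer anomaly = -96.54 − (46.35) = -142.89 mGal

-142.9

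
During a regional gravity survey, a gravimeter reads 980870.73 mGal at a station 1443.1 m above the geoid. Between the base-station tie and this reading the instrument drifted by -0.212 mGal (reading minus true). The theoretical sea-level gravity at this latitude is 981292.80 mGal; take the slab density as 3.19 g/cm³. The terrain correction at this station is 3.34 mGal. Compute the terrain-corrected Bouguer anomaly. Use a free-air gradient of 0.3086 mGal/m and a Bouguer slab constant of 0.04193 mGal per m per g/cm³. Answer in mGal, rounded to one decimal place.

-166.2

Drift-corrected reading = 980870.73 − (-0.212) = 980870.942 mGal
Free-air correction = 0.3086 × 1443.1 = 445.34 mGal
Free-air anomaly = 980870.942 − 981292.80 + (445.34) = 23.482 mGal
Bouguer slab correction = 0.04193 × 3.19 × 1443.1 = 193.02 mGal
Simple Bouguer anomaly = 23.482 − (193.02) = -169.538 mGal
Complete Bouguer anomaly = -169.538 + 3.34 = -166.198 mGal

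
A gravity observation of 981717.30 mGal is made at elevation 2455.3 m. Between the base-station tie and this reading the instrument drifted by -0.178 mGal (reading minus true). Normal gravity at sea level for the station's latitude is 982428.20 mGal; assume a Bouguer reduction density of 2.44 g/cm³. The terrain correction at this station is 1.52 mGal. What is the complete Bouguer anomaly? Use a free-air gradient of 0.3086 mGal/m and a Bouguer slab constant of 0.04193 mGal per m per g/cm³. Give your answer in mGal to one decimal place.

Drift-corrected reading = 981717.30 − (-0.178) = 981717.478 mGal
Free-air correction = 0.3086 × 2455.3 = 757.71 mGal
Free-air anomaly = 981717.478 − 982428.20 + (757.71) = 46.988 mGal
Bouguer slab correction = 0.04193 × 2.44 × 2455.3 = 251.20 mGal
Simple Bouguer anomaly = 46.988 − (251.20) = -204.212 mGal
Complete Bouguer anomaly = -204.212 + 1.52 = -202.692 mGal

-202.7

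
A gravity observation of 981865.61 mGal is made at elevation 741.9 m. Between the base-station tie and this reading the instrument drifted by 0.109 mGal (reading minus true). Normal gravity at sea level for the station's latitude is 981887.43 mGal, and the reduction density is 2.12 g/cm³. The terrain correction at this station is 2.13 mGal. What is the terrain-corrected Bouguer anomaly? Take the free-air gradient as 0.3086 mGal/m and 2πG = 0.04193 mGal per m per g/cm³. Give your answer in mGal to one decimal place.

Drift-corrected reading = 981865.61 − (0.109) = 981865.501 mGal
Free-air correction = 0.3086 × 741.9 = 228.95 mGal
Free-air anomaly = 981865.501 − 981887.43 + (228.95) = 207.021 mGal
Bouguer slab correction = 0.04193 × 2.12 × 741.9 = 65.95 mGal
Simple Bouguer anomaly = 207.021 − (65.95) = 141.071 mGal
Complete Bouguer anomaly = 141.071 + 2.13 = 143.201 mGal

143.2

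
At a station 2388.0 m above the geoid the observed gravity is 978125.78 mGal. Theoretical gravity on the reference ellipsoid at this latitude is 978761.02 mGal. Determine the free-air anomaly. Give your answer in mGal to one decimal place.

101.7

Free-air correction = 0.3086 × 2388.0 = 736.94 mGal
Free-air anomaly = 978125.78 − 978761.02 + (736.94) = 101.70 mGal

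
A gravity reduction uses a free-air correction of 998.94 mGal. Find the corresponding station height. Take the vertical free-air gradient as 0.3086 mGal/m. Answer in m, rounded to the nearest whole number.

3237

h = 998.94 / 0.3086 = 3237.01 m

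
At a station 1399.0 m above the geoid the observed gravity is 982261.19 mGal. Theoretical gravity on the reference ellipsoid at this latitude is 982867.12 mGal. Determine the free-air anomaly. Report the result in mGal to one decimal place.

-174.2

Free-air correction = 0.3086 × 1399.0 = 431.73 mGal
Free-air anomaly = 982261.19 − 982867.12 + (431.73) = -174.20 mGal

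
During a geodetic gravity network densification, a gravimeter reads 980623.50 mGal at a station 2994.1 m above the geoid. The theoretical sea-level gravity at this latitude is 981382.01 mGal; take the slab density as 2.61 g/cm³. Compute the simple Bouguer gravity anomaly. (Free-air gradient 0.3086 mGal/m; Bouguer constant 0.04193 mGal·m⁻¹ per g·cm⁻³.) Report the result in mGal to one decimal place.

-162.2

Free-air correction = 0.3086 × 2994.1 = 923.98 mGal
Free-air anomaly = 980623.50 − 981382.01 + (923.98) = 165.47 mGal
Bouguer slab correction = 0.04193 × 2.61 × 2994.1 = 327.67 mGal
Simple Bouguer anomaly = 165.47 − (327.67) = -162.20 mGal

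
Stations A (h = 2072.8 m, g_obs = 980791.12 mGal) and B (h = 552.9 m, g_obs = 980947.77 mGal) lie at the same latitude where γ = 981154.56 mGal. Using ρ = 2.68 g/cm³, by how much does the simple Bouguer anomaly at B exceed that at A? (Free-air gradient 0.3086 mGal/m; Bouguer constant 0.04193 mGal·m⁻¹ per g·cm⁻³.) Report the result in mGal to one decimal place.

Δg_SB(A) = 980791.12 − 981154.56 + 0.3086×2072.8 − 0.04193×2.68×2072.8 = 43.30 mGal
Δg_SB(B) = 980947.77 − 981154.56 + 0.3086×552.9 − 0.04193×2.68×552.9 = -98.30 mGal
Difference = -98.30 − (43.30) = -141.60 mGal

-141.6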